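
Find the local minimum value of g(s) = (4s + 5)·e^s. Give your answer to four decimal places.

g'(s) = 4·e^s + (4s + 5)·1·e^s = (4s + 9)·e^s. Since e^s > 0, the only critical point is s = -9/4.
g''(-9/4) has the same sign as 4 > 0, so this is a local minimum.
g(-9/4) = (-4)·e^(-9/4) ≈ -0.4216.

-0.4216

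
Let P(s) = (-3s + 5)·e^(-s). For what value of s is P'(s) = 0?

Differentiating with the product rule gives P'(s) = (3s - 8)·e^(-s). Since e^(-s) > 0, the only critical point is s = 8/3.
P''(8/3) has the same sign as 3 > 0, so this is a local minimum.
P(8/3) = (-3)·e^(-8/3) ≈ -0.2085.

8/3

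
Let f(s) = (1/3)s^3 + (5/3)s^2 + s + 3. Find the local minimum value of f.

230/81

Critical points: f'(s) = s^2 + (10/3)s + 1 vanishes at s = -3, -1/3.
Second-derivative test with f''(s) = 2s + 10/3: f''(-3) = -8/3 < 0 ⇒ local maximum; f''(-1/3) = 8/3 > 0 ⇒ local minimum.
So the local minimum value is f(-1/3) = 230/81.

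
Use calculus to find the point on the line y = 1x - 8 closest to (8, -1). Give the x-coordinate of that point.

Minimize D(x)^2 = (x - 8)^2 + (x - 7)^2.
d/dx[D^2] = 2(x - 8) + 2·1·(x - 7) = 0 ⇒ x = 15/2.
Then y = -1/2 and the distance is √(1/2) ≈ 0.7071.

15/2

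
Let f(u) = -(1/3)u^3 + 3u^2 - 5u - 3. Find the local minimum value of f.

Critical points: f'(u) = -u^2 + 6u - 5 vanishes at u = 1, 5.
f''(u) = -2u + 6. f''(1) = 4 > 0 ⇒ local minimum; f''(5) = -4 < 0 ⇒ local maximum.
The local minimum is f(1) = -16/3.

-16/3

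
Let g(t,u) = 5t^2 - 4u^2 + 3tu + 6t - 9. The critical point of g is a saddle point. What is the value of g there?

-945/89

∂g/∂t = 10t + 3u + 6 = 0 and ∂g/∂u = 3t - 8u = 0, so (t, u) = (-48/89, -18/89).
The Hessian has g_{tt} = 10, g_{uu} = -8, g_{tu} = 3, giving D = -89 < 0, so the point is a saddle point.
g(-48/89, -18/89) = -945/89.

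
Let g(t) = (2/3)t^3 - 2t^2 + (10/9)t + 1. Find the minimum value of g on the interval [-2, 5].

The derivative is 2t^2 - 4t + 10/9, which vanishes at t = 1/3 and t = 5/3.
Compare values at every candidate in [-2, 5]: g(-2) = -131/9; g(1/3) = 95/81; g(5/3) = 31/81; g(5) = 359/9.
Hence the absolute minimum is -131/9 at t = -2.

-131/9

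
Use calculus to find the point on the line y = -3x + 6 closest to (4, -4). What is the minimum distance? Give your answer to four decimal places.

0.6325

Minimize D(x)^2 = (x - 4)^2 + (-3x + 10)^2.
d/dx[D^2] = 2(x - 4) + 2·(-3)·(-3x + 10) = 0 ⇒ x = 17/5.
Then y = -21/5 and the distance is √(2/5) ≈ 0.6325.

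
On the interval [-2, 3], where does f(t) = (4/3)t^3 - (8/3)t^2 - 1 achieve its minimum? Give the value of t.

The derivative is 4t^2 - (16/3)t, which vanishes at t = 0 and t = 4/3.
Candidates: f(-2) = -67/3,  f(0) = -1,  f(4/3) = -209/81,  f(3) = 11.
Hence the absolute minimum is -67/3 at t = -2.

-2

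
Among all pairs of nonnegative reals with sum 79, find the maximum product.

6241/4

With x + y = 79, the product is P(x) = x(79 − x).
P'(x) = 79 − 2x = 0 gives x = 79/2; P'' = −2 < 0, so this is the maximum.
P = 79/2·79/2 = 6241/4.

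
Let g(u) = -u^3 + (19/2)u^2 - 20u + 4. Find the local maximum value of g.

33/2

g'(u) = -3u^2 + 19u - 20. Setting g'(u) = 0 gives u ∈ {4/3, 5}.
g''(u) = -6u + 19. g''(4/3) = 11 > 0 ⇒ local minimum; g''(5) = -11 < 0 ⇒ local maximum.
The local maximum is g(5) = 33/2.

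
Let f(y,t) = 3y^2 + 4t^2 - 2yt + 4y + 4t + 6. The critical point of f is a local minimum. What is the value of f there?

30/11

∂f/∂y = 6y - 2t + 4 = 0 and ∂f/∂t = -2y + 8t + 4 = 0, so (y, t) = (-10/11, -8/11).
The Hessian has f_{yy} = 6, f_{tt} = 8, f_{yt} = -2, giving D = 44 > 0 with f_{yy} > 0, so the point is a local minimum.
f(-10/11, -8/11) = 30/11.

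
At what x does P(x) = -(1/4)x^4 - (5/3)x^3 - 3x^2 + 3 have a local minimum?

-2

Critical points: P'(x) = -x^3 - 5x^2 - 6x vanishes at x = -3, -2, 0.
P''(x) = -3x^2 - 10x - 6. P''(-3) = -3 < 0 ⇒ local maximum; P''(-2) = 2 > 0 ⇒ local minimum; P''(0) = -6 < 0 ⇒ local maximum.
So the local minimum value is P(-2) = 1/3.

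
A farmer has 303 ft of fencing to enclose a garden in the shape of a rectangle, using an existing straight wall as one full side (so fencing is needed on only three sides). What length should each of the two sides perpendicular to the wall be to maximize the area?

303/4

Let the sides perpendicular to the wall have length x and the parallel side y, so 2x + y = 303 and the area is A = xy = x(303 − 2x).
A'(x) = 303 − 4x = 0 gives x = 303/4, and A''(x) = −4 < 0 confirms a maximum.
Then y = 303 − 2·303/4 = 303/2 and A = 91809/8.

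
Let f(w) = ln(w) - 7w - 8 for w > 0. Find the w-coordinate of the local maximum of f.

f'(w) = 1/w − 7 = 0 gives w = 1/7.
f''(w) = -1/w², which is negative for w > 0, so this is a local maximum.
f(1/7) = 1·ln(1/7) - 1 - 8 ≈ -10.9459.

1/7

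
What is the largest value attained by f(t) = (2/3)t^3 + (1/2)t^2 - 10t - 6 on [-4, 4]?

f'(t) = 2t^2 + t - 10, which vanishes at t = -5/2 and t = 2.
Candidates: f(-4) = -2/3,  f(-5/2) = 281/24,  f(2) = -56/3,  f(4) = 14/3.
The maximum over the interval is 281/24, attained at t = -5/2.

281/24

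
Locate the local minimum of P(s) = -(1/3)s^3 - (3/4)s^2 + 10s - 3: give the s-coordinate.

Critical points: P'(s) = -s^2 - (3/2)s + 10 vanishes at s = -4, 5/2.
Since P''(s) = -2s - 3/2, we get P''(-4) = 13/2 > 0 ⇒ local minimum; P''(5/2) = -13/2 < 0 ⇒ local maximum.
Thus P has its local minimum at s = -4, with value -101/3.

-4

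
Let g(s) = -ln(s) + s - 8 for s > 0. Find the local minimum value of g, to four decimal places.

-7.0000

g'(s) = -1/s + 1 = 0 gives s = 1.
g''(s) = 1/s², which is positive for s > 0, so this is a local minimum.
g(1) = -1·ln(1) + 1 - 8 ≈ -7.0000.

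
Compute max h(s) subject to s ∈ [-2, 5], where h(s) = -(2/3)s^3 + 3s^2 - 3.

The derivative is -2s^2 + 6s, which vanishes at s = 0 and s = 3.
Compare values at every candidate in [-2, 5]: h(-2) = 43/3, h(0) = -3, h(3) = 6, h(5) = -34/3.
Hence the absolute maximum is 43/3 at s = -2.

43/3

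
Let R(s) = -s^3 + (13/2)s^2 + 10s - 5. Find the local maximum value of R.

R'(s) = -3s^2 + 13s + 10. Setting R'(s) = 0 gives s ∈ {-2/3, 5}.
Since R''(s) = -6s + 13, we get R''(-2/3) = 17 > 0 ⇒ local minimum; R''(5) = -17 < 0 ⇒ local maximum.
So the local maximum value is R(5) = 165/2.

165/2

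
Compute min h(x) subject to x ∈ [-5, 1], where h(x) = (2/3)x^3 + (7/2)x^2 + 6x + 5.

The derivative is 2x^2 + 7x + 6, which vanishes at x = -2 and x = -3/2.
Evaluating at the critical points and endpoints: h(-5) = -125/6,  h(-2) = 5/3,  h(-3/2) = 13/8,  h(1) = 91/6.
Hence the absolute minimum is -125/6 at x = -5.

-125/6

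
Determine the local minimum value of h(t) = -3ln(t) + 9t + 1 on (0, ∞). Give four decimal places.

7.2958

h'(t) = -3/t + 9 = 0 gives t = 1/3.
h''(t) = 3/t², which is positive for t > 0, so this is a local minimum.
h(1/3) = -3·ln(1/3) + 3 + 1 ≈ 7.2958.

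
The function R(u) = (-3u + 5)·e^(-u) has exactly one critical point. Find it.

8/3

R'(u) = (-3)·e^(-u) + (-3u + 5)·(-1)·e^(-u) = (3u - 8)·e^(-u). Since e^(-u) > 0, the only critical point is u = 8/3.
R''(8/3) has the same sign as 3 > 0, so this is a local minimum.
R(8/3) = (-3)·e^(-8/3) ≈ -0.2085.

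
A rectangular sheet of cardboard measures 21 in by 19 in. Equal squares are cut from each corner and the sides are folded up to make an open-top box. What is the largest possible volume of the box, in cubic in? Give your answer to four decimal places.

With cut size x, the volume is V(x) = x(21 − 2x)(19 − 2x) for 0 < x < 9.5.
V'(x) = 12x^2 − 160x + 399. Setting V'(x) = 0 gives x ≈ 3.3209 (the root in (0, 9.5)).
V''(x) = 24x − 160 is negative there, so this is the maximum; V ≈ 589.2655.

589.2655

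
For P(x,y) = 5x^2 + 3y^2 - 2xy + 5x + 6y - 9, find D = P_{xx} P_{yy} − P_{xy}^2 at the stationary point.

∂P/∂x = 10x - 2y + 5 = 0 and ∂P/∂y = -2x + 6y + 6 = 0, so (x, y) = (-3/4, -5/4).
The Hessian has P_{xx} = 10, P_{yy} = 6, P_{xy} = -2, giving D = 56 > 0 with P_{xx} > 0, so the point is a local minimum.
D = (10)·(6) − (-2)^2 = 56.

56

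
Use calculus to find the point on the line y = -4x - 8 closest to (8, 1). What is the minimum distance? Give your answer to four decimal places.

9.9440

Minimize D(x)^2 = (x - 8)^2 + (-4x - 9)^2.
d/dx[D^2] = 2(x - 8) + 2·(-4)·(-4x - 9) = 0 ⇒ x = -28/17.
Then y = -24/17 and the distance is √(1681/17) ≈ 9.9440.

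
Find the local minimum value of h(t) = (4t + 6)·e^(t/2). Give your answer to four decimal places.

-1.3902

Differentiating with the product rule gives h'(t) = (2t + 7)·e^(t/2). Since e^(t/2) > 0, the only critical point is t = -7/2.
h''(-7/2) has the same sign as 2 > 0, so this is a local minimum.
h(-7/2) = (-8)·e^(-7/4) ≈ -1.3902.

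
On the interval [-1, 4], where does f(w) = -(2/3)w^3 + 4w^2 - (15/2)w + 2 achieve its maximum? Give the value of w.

f'(w) = -2w^2 + 8w - 15/2, which vanishes at w = 3/2 and w = 5/2.
Compare values at every candidate in [-1, 4]: f(-1) = 85/6; f(3/2) = -5/2; f(5/2) = -13/6; f(4) = -20/3.
The maximum over the interval is 85/6, attained at w = -1.

-1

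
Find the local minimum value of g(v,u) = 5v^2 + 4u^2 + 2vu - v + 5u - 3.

-367/76

∂g/∂v = 10v + 2u - 1 = 0 and ∂g/∂u = 2v + 8u + 5 = 0, so (v, u) = (9/38, -13/19).
The Hessian has g_{vv} = 10, g_{uu} = 8, g_{vu} = 2, giving D = 76 > 0 with g_{vv} > 0, so the point is a local minimum.
g(9/38, -13/19) = -367/76.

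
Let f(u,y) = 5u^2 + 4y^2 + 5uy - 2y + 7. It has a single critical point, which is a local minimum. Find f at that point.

∂f/∂u = 10u + 5y = 0 and ∂f/∂y = 5u + 8y - 2 = 0, so (u, y) = (-2/11, 4/11).
The Hessian has f_{uu} = 10, f_{yy} = 8, f_{uy} = 5, giving D = 55 > 0 with f_{uu} > 0, so the point is a local minimum.
f(-2/11, 4/11) = 73/11.

73/11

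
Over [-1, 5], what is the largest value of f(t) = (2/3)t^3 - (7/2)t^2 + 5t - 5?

95/6

Differentiating, f'(t) = 2t^2 - 7t + 5; which vanishes at t = 1 and t = 5/2.
Candidates: f(-1) = -85/6; f(1) = -17/6; f(5/2) = -95/24; f(5) = 95/6.
So the maximum is f(5) = 95/6.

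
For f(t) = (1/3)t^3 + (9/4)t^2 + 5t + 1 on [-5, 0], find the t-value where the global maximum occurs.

0

The derivative is t^2 + (9/2)t + 5, which vanishes at t = -5/2 and t = -2.
Evaluating at the critical points and endpoints: f(-5) = -113/12; f(-5/2) = -127/48; f(-2) = -8/3; f(0) = 1.
Hence the absolute maximum is 1 at t = 0.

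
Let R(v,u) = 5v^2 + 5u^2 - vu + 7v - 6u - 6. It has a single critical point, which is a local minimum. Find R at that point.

-977/99

∂R/∂v = 10v - u + 7 = 0 and ∂R/∂u = -v + 10u - 6 = 0, so (v, u) = (-64/99, 53/99).
The Hessian has R_{vv} = 10, R_{uu} = 10, R_{vu} = -1, giving D = 99 > 0 with R_{vv} > 0, so the point is a local minimum.
R(-64/99, 53/99) = -977/99.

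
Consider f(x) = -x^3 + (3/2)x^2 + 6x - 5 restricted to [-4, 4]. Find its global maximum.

Differentiating, f'(x) = -3x^2 + 3x + 6; which vanishes at x = -1 and x = 2.
Compare values at every candidate in [-4, 4]: f(-4) = 59,  f(-1) = -17/2,  f(2) = 5,  f(4) = -21.
So the maximum is f(-4) = 59.

59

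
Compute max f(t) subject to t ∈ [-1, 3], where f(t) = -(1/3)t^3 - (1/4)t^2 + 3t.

Differentiating, f'(t) = -t^2 - (1/2)t + 3; whose only zero in [-1, 3] is t = 3/2.
Compare values at every candidate in [-1, 3]: f(-1) = -35/12,  f(3/2) = 45/16,  f(3) = -9/4.
Hence the absolute maximum is 45/16 at t = 3/2.

45/16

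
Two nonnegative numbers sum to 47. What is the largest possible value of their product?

With x + y = 47, the product is P(x) = x(47 − x).
P'(x) = 47 − 2x = 0 gives x = 47/2; P'' = −2 < 0, so this is the maximum.
P = 47/2·47/2 = 2209/4.

2209/4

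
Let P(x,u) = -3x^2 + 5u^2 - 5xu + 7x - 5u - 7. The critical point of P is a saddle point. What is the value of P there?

-120/17

∂P/∂x = -6x - 5u + 7 = 0 and ∂P/∂u = -5x + 10u - 5 = 0, so (x, u) = (9/17, 13/17).
The Hessian has P_{xx} = -6, P_{uu} = 10, P_{xu} = -5, giving D = -85 < 0, so the point is a saddle point.
P(9/17, 13/17) = -120/17.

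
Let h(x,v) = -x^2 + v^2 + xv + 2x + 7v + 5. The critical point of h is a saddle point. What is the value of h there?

∂h/∂x = -2x + v + 2 = 0 and ∂h/∂v = x + 2v + 7 = 0, so (x, v) = (-3/5, -16/5).
The Hessian has h_{xx} = -2, h_{vv} = 2, h_{xv} = 1, giving D = -5 < 0, so the point is a saddle point.
h(-3/5, -16/5) = -34/5.

-34/5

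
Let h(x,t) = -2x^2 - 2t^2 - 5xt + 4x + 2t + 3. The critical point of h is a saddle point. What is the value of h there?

∂h/∂x = -4x - 5t + 4 = 0 and ∂h/∂t = -5x - 4t + 2 = 0, so (x, t) = (-2/3, 4/3).
The Hessian has h_{xx} = -4, h_{tt} = -4, h_{xt} = -5, giving D = -9 < 0, so the point is a saddle point.
h(-2/3, 4/3) = 3.

3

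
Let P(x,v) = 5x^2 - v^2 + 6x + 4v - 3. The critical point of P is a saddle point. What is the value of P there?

-4/5

∂P/∂x = 10x + 6 = 0 and ∂P/∂v = -2v + 4 = 0, so (x, v) = (-3/5, 2).
The Hessian has P_{xx} = 10, P_{vv} = -2, P_{xv} = 0, giving D = -20 < 0, so the point is a saddle point.
P(-3/5, 2) = -4/5.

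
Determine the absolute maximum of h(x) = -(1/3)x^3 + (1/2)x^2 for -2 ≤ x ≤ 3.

14/3

Differentiating, h'(x) = -x^2 + x; which vanishes at x = 0 and x = 1.
Candidates: h(-2) = 14/3; h(0) = 0; h(1) = 1/6; h(3) = -9/2.
Hence the absolute maximum is 14/3 at x = -2.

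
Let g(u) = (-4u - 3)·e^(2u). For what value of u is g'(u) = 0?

g'(u) = (-4)·e^(2u) + (-4u - 3)·2·e^(2u) = (-8u - 10)·e^(2u). Since e^(2u) > 0, the only critical point is u = -5/4.
g''(-5/4) has the same sign as -8 < 0, so this is a local maximum.
g(-5/4) = (2)·e^(-5/2) ≈ 0.1642.

-5/4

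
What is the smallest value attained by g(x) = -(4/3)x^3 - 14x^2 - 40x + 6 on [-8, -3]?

68/3

Differentiating, g'(x) = -4x^2 - 28x - 40; whose only zero in [-8, -3] is x = -5.
Candidates: g(-8) = 338/3,  g(-5) = 68/3,  g(-3) = 36.
Hence the absolute minimum is 68/3 at x = -5.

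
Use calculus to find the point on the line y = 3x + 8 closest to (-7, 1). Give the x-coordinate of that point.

-14/5

Minimize D(x)^2 = (x + 7)^2 + (3x + 7)^2.
d/dx[D^2] = 2(x + 7) + 2·3·(3x + 7) = 0 ⇒ x = -14/5.
Then y = -2/5 and the distance is √(98/5) ≈ 4.4272.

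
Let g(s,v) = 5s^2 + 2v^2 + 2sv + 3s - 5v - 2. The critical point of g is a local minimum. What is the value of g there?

∂g/∂s = 10s + 2v + 3 = 0 and ∂g/∂v = 2s + 4v - 5 = 0, so (s, v) = (-11/18, 14/9).
The Hessian has g_{ss} = 10, g_{vv} = 4, g_{sv} = 2, giving D = 36 > 0 with g_{ss} > 0, so the point is a local minimum.
g(-11/18, 14/9) = -245/36.

-245/36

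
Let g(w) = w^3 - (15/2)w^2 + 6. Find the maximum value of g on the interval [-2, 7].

Differentiating, g'(w) = 3w^2 - 15w; which vanishes at w = 0 and w = 5.
Candidates: g(-2) = -32, g(0) = 6, g(5) = -113/2, g(7) = -37/2.
Hence the absolute maximum is 6 at w = 0.

6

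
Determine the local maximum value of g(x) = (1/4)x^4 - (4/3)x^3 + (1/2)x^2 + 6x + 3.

31/3

g'(x) = x^3 - 4x^2 + x + 6 = 0 at x = -1, 2, 3.
g''(x) = 3x^2 - 8x + 1. g''(-1) = 12 > 0 ⇒ local minimum; g''(2) = -3 < 0 ⇒ local maximum; g''(3) = 4 > 0 ⇒ local minimum.
The local maximum is g(2) = 31/3.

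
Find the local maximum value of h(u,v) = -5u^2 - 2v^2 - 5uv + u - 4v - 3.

∂h/∂u = -10u - 5v + 1 = 0 and ∂h/∂v = -5u - 4v - 4 = 0, so (u, v) = (8/5, -3).
The Hessian has h_{uu} = -10, h_{vv} = -4, h_{uv} = -5, giving D = 15 > 0 with h_{uu} < 0, so the point is a local maximum.
h(8/5, -3) = 19/5.

19/5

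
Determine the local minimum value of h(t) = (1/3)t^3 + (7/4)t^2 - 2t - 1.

-73/48

h'(t) = t^2 + (7/2)t - 2 = 0 at t = -4, 1/2.
Since h''(t) = 2t + 7/2, we get h''(-4) = -9/2 < 0 ⇒ local maximum; h''(1/2) = 9/2 > 0 ⇒ local minimum.
Thus h has its local minimum at t = 1/2, with value -73/48.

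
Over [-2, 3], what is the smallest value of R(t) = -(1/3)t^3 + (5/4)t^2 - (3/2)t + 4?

The derivative is -t^2 + (5/2)t - 3/2, which vanishes at t = 1 and t = 3/2.
Compare values at every candidate in [-2, 3]: R(-2) = 44/3; R(1) = 41/12; R(3/2) = 55/16; R(3) = 7/4.
Hence the absolute minimum is 7/4 at t = 3.

7/4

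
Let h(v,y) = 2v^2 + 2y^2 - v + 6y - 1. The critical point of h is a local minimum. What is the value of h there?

-45/8

∂h/∂v = 4v - 1 = 0 and ∂h/∂y = 4y + 6 = 0, so (v, y) = (1/4, -3/2).
The Hessian has h_{vv} = 4, h_{yy} = 4, h_{vy} = 0, giving D = 16 > 0 with h_{vv} > 0, so the point is a local minimum.
h(1/4, -3/2) = -45/8.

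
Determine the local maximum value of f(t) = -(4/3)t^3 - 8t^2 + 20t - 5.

17/3

f'(t) = -4t^2 - 16t + 20 = 0 at t = -5, 1.
Second-derivative test with f''(t) = -8t - 16: f''(-5) = 24 > 0 ⇒ local minimum; f''(1) = -24 < 0 ⇒ local maximum.
Thus f has its local maximum at t = 1, with value 17/3.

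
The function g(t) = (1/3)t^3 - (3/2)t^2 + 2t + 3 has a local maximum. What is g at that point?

Critical points: g'(t) = t^2 - 3t + 2 vanishes at t = 1, 2.
Since g''(t) = 2t - 3, we get g''(1) = -1 < 0 ⇒ local maximum; g''(2) = 1 > 0 ⇒ local minimum.
Thus g has its local maximum at t = 1, with value 23/6.

23/6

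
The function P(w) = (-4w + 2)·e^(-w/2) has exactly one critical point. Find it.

Differentiating with the product rule gives P'(w) = (2w - 5)·e^(-w/2). Since e^(-w/2) > 0, the only critical point is w = 5/2.
P''(5/2) has the same sign as 2 > 0, so this is a local minimum.
P(5/2) = (-8)·e^(-5/4) ≈ -2.2920.

5/2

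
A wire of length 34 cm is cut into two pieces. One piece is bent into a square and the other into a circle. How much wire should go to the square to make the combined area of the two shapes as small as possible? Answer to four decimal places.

Let x be the length used for the square. Square side x/4; circle radius (34−x)/(2π).
A(x) = (x/4)² + π·((34−x)/(2π))² = x²/16 + (34−x)²/(4π) for 0 ≤ x ≤ 34. A'(x) = x/8 − (34−x)/(2π) = 0 gives x = 4·34/(π+4) ≈ 19.0434.
A'' = 1/8 + 1/(2π) > 0, so this gives the minimum combined area; x ≈ 19.0434 cm to the square.

19.0434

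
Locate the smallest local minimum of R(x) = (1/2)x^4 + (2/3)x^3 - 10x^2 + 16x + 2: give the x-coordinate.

-4

Critical points: R'(x) = 2x^3 + 2x^2 - 20x + 16 vanishes at x = -4, 1, 2.
R''(x) = 6x^2 + 4x - 20. R''(-4) = 60 > 0 ⇒ local minimum; R''(1) = -10 < 0 ⇒ local maximum; R''(2) = 12 > 0 ⇒ local minimum.
The smallest local minimum is R(-4) = -410/3.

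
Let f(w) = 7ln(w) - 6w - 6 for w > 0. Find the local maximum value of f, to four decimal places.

-11.9209

f'(w) = 7/w − 6 = 0 gives w = 7/6.
f''(w) = -7/w², which is negative for w > 0, so this is a local maximum.
f(7/6) = 7·ln(7/6) - 7 - 6 ≈ -11.9209.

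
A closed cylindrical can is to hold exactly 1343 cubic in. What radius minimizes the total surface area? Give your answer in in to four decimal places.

With radius r and height h, πr²h = 1343 so h = 1343/(πr²), and S(r) = 2πr² + 2πrh = 2πr² + 2·1343/r.
S'(r) = 4πr − 2·1343/r² = 0 ⇒ r³ = 1343/(2π), so r ≈ 5.9790 and h = 2r ≈ 11.9581.
S''(r) = 4π + 4·1343/r³ > 0, so this is the minimum; S ≈ 673.8531.

5.9790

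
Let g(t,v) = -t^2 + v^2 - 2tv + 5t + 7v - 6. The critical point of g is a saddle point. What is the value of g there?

-1/4

∂g/∂t = -2t - 2v + 5 = 0 and ∂g/∂v = -2t + 2v + 7 = 0, so (t, v) = (3, -1/2).
The Hessian has g_{tt} = -2, g_{vv} = 2, g_{tv} = -2, giving D = -8 < 0, so the point is a saddle point.
g(3, -1/2) = -1/4.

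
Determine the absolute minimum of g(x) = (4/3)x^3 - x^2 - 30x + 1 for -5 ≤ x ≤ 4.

g'(x) = 4x^2 - 2x - 30, which vanishes at x = -5/2 and x = 3.
Compare values at every candidate in [-5, 4]: g(-5) = -122/3,  g(-5/2) = 587/12,  g(3) = -62,  g(4) = -149/3.
So the minimum is g(3) = -62.

-62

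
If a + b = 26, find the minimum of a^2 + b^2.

338

With a + b = 26, a^2 + b^2 = a^2 + (26 − a)^2.
The derivative 2a − 2(26 − a) = 4a − 52 vanishes at a = 13; second derivative 4 > 0, a minimum.
The minimum is 2·(13)^2 = 338.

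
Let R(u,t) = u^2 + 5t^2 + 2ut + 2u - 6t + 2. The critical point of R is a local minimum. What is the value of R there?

∂R/∂u = 2u + 2t + 2 = 0 and ∂R/∂t = 2u + 10t - 6 = 0, so (u, t) = (-2, 1).
The Hessian has R_{uu} = 2, R_{tt} = 10, R_{ut} = 2, giving D = 16 > 0 with R_{uu} > 0, so the point is a local minimum.
R(-2, 1) = -3.

-3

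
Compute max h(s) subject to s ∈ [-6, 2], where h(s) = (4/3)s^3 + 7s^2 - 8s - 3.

The derivative is 4s^2 + 14s - 8, which vanishes at s = -4 and s = 1/2.
Compare values at every candidate in [-6, 2]: h(-6) = 9; h(-4) = 167/3; h(1/2) = -61/12; h(2) = 59/3.
Hence the absolute maximum is 167/3 at s = -4.

167/3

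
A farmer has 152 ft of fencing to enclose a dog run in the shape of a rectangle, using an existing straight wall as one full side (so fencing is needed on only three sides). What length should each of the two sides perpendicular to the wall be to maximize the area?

38

Let the sides perpendicular to the wall have length x and the parallel side y, so 2x + y = 152 and the area is A = xy = x(152 − 2x).
A'(x) = 152 − 4x = 0 gives x = 38, and A''(x) = −4 < 0 confirms a maximum.
Then y = 152 − 2·38 = 76 and A = 2888.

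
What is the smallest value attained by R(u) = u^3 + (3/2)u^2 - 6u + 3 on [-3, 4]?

Differentiating, R'(u) = 3u^2 + 3u - 6; which vanishes at u = -2 and u = 1.
Candidates: R(-3) = 15/2, R(-2) = 13, R(1) = -1/2, R(4) = 67.
So the minimum is R(1) = -1/2.

-1/2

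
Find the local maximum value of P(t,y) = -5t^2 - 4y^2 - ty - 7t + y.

208/79

∂P/∂t = -10t - y - 7 = 0 and ∂P/∂y = -t - 8y + 1 = 0, so (t, y) = (-57/79, 17/79).
The Hessian has P_{tt} = -10, P_{yy} = -8, P_{ty} = -1, giving D = 79 > 0 with P_{tt} < 0, so the point is a local maximum.
P(-57/79, 17/79) = 208/79.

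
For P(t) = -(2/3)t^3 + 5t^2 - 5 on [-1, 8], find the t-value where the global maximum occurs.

5

Differentiating, P'(t) = -2t^2 + 10t; which vanishes at t = 0 and t = 5.
Evaluating at the critical points and endpoints: P(-1) = 2/3; P(0) = -5; P(5) = 110/3; P(8) = -79/3.
The maximum over the interval is 110/3, attained at t = 5.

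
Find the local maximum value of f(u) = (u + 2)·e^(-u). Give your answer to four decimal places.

2.7183

f'(u) = 1·e^(-u) + (u + 2)·(-1)·e^(-u) = (-u - 1)·e^(-u). Since e^(-u) > 0, the only critical point is u = -1.
f''(-1) has the same sign as -1 < 0, so this is a local maximum.
f(-1) = (1)·e^(1) ≈ 2.7183.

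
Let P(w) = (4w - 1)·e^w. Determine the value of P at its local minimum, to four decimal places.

Differentiating with the product rule gives P'(w) = (4w + 3)·e^w. Since e^w > 0, the only critical point is w = -3/4.
P''(-3/4) has the same sign as 4 > 0, so this is a local minimum.
P(-3/4) = (-4)·e^(-3/4) ≈ -1.8895.

-1.8895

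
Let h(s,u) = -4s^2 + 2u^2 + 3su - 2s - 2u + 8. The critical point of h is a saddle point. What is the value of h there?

∂h/∂s = -8s + 3u - 2 = 0 and ∂h/∂u = 3s + 4u - 2 = 0, so (s, u) = (-2/41, 22/41).
The Hessian has h_{ss} = -8, h_{uu} = 4, h_{su} = 3, giving D = -41 < 0, so the point is a saddle point.
h(-2/41, 22/41) = 308/41.

308/41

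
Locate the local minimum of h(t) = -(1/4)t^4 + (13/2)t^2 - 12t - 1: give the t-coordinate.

1

Critical points: h'(t) = -t^3 + 13t - 12 vanishes at t = -4, 1, 3.
h''(t) = -3t^2 + 13. h''(-4) = -35 < 0 ⇒ local maximum; h''(1) = 10 > 0 ⇒ local minimum; h''(3) = -14 < 0 ⇒ local maximum.
Thus h has its local minimum at t = 1, with value -27/4.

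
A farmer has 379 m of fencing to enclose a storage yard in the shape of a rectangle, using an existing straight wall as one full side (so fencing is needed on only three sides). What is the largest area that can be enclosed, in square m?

143641/8

Let the sides perpendicular to the wall have length x and the parallel side y, so 2x + y = 379 and the area is A = xy = x(379 − 2x).
A'(x) = 379 − 4x = 0 gives x = 379/4, and A''(x) = −4 < 0 confirms a maximum.
Then y = 379 − 2·379/4 = 379/2 and A = 143641/8.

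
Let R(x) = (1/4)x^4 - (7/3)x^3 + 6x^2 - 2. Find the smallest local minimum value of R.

R'(x) = x^3 - 7x^2 + 12x. Setting R'(x) = 0 gives x ∈ {0, 3, 4}.
Second-derivative test with R''(x) = 3x^2 - 14x + 12: R''(0) = 12 > 0 ⇒ local minimum; R''(3) = -3 < 0 ⇒ local maximum; R''(4) = 4 > 0 ⇒ local minimum.
So the smallest local minimum value is R(0) = -2.

-2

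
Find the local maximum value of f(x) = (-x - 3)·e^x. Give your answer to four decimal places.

f'(x) = (-1)·e^x + (-x - 3)·1·e^x = (-x - 4)·e^x. Since e^x > 0, the only critical point is x = -4.
f''(-4) has the same sign as -1 < 0, so this is a local maximum.
f(-4) = (1)·e^(-4) ≈ 0.0183.

0.0183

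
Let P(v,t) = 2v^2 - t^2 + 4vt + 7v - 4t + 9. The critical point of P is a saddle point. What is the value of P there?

∂P/∂v = 4v + 4t + 7 = 0 and ∂P/∂t = 4v - 2t - 4 = 0, so (v, t) = (1/12, -11/6).
The Hessian has P_{vv} = 4, P_{tt} = -2, P_{vt} = 4, giving D = -24 < 0, so the point is a saddle point.
P(1/12, -11/6) = 311/24.

311/24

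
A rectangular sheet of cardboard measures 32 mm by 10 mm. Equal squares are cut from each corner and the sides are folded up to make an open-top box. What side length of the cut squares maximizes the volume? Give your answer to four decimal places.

2.2742

With cut size x, the volume is V(x) = x(32 − 2x)(10 − 2x) for 0 < x < 5.
V'(x) = 12x^2 − 168x + 320. Setting V'(x) = 0 gives x ≈ 2.2742 (the root in (0, 5)).
V''(x) = 24x − 168 is negative there, so this is the maximum; V ≈ 340.3457.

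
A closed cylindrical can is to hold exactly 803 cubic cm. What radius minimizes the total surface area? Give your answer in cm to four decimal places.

With radius r and height h, πr²h = 803 so h = 803/(πr²), and S(r) = 2πr² + 2πrh = 2πr² + 2·803/r.
S'(r) = 4πr − 2·803/r² = 0 ⇒ r³ = 803/(2π), so r ≈ 5.0371 and h = 2r ≈ 10.0742.
S''(r) = 4π + 4·803/r³ > 0, so this is the minimum; S ≈ 478.2536.

5.0371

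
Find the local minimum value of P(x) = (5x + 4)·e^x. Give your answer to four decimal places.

-0.8265

Differentiating with the product rule gives P'(x) = (5x + 9)·e^x. Since e^x > 0, the only critical point is x = -9/5.
P''(-9/5) has the same sign as 5 > 0, so this is a local minimum.
P(-9/5) = (-5)·e^(-9/5) ≈ -0.8265.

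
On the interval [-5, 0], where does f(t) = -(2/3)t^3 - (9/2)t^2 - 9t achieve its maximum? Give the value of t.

-5

The derivative is -2t^2 - 9t - 9, which vanishes at t = -3 and t = -3/2.
Compare values at every candidate in [-5, 0]: f(-5) = 95/6, f(-3) = 9/2, f(-3/2) = 45/8, f(0) = 0.
Hence the absolute maximum is 95/6 at t = -5.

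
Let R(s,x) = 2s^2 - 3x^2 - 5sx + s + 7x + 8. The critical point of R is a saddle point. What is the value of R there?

∂R/∂s = 4s - 5x + 1 = 0 and ∂R/∂x = -5s - 6x + 7 = 0, so (s, x) = (29/49, 33/49).
The Hessian has R_{ss} = 4, R_{xx} = -6, R_{sx} = -5, giving D = -49 < 0, so the point is a saddle point.
R(29/49, 33/49) = 522/49.

522/49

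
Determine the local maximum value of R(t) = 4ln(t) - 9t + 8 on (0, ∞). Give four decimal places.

R'(t) = 4/t − 9 = 0 gives t = 4/9.
R''(t) = -4/t², which is negative for t > 0, so this is a local maximum.
R(4/9) = 4·ln(4/9) - 4 + 8 ≈ 0.7563.

0.7563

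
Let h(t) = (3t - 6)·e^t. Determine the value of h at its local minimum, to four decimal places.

-8.1548

By the product rule, h'(t) = (3t - 3)·e^t. Since e^t > 0, the only critical point is t = 1.
h''(1) has the same sign as 3 > 0, so this is a local minimum.
h(1) = (-3)·e^(1) ≈ -8.1548.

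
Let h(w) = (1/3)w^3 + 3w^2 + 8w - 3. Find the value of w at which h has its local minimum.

Critical points: h'(w) = w^2 + 6w + 8 vanishes at w = -4, -2.
Second-derivative test with h''(w) = 2w + 6: h''(-4) = -2 < 0 ⇒ local maximum; h''(-2) = 2 > 0 ⇒ local minimum.
So the local minimum value is h(-2) = -29/3.

-2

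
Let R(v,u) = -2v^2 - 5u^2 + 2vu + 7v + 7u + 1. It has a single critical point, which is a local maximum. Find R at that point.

∂R/∂v = -4v + 2u + 7 = 0 and ∂R/∂u = 2v - 10u + 7 = 0, so (v, u) = (7/3, 7/6).
The Hessian has R_{vv} = -4, R_{uu} = -10, R_{vu} = 2, giving D = 36 > 0 with R_{vv} < 0, so the point is a local maximum.
R(7/3, 7/6) = 53/4.

53/4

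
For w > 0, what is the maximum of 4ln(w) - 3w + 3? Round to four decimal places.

0.1507

h'(w) = 4/w − 3 = 0 gives w = 4/3.
h''(w) = -4/w², which is negative for w > 0, so this is a local maximum.
h(4/3) = 4·ln(4/3) - 4 + 3 ≈ 0.1507.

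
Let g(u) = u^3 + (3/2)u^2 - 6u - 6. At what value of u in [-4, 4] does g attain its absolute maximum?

g'(u) = 3u^2 + 3u - 6, which vanishes at u = -2 and u = 1.
Compare values at every candidate in [-4, 4]: g(-4) = -22; g(-2) = 4; g(1) = -19/2; g(4) = 58.
So the maximum is g(4) = 58.

4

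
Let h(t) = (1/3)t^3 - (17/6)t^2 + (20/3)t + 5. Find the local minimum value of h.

h'(t) = t^2 - (17/3)t + 20/3. Setting h'(t) = 0 gives t ∈ {5/3, 4}.
Second-derivative test with h''(t) = 2t - 17/3: h''(5/3) = -7/3 < 0 ⇒ local maximum; h''(4) = 7/3 > 0 ⇒ local minimum.
Thus h has its local minimum at t = 4, with value 23/3.

23/3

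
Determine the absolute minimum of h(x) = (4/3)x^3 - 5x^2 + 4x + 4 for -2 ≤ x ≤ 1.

-104/3

Differentiating, h'(x) = 4x^2 - 10x + 4; whose only zero in [-2, 1] is x = 1/2.
Compare values at every candidate in [-2, 1]: h(-2) = -104/3,  h(1/2) = 59/12,  h(1) = 13/3.
The minimum over the interval is -104/3, attained at x = -2.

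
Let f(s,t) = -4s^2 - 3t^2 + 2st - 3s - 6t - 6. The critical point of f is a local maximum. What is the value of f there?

-57/44

∂f/∂s = -8s + 2t - 3 = 0 and ∂f/∂t = 2s - 6t - 6 = 0, so (s, t) = (-15/22, -27/22).
The Hessian has f_{ss} = -8, f_{tt} = -6, f_{st} = 2, giving D = 44 > 0 with f_{ss} < 0, so the point is a local maximum.
f(-15/22, -27/22) = -57/44.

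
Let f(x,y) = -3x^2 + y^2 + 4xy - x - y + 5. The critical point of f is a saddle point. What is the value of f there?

∂f/∂x = -6x + 4y - 1 = 0 and ∂f/∂y = 4x + 2y - 1 = 0, so (x, y) = (1/14, 5/14).
The Hessian has f_{xx} = -6, f_{yy} = 2, f_{xy} = 4, giving D = -28 < 0, so the point is a saddle point.
f(1/14, 5/14) = 67/14.

67/14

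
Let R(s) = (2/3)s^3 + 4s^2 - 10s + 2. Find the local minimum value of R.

-10/3

R'(s) = 2s^2 + 8s - 10. Setting R'(s) = 0 gives s ∈ {-5, 1}.
Since R''(s) = 4s + 8, we get R''(-5) = -12 < 0 ⇒ local maximum; R''(1) = 12 > 0 ⇒ local minimum.
So the local minimum value is R(1) = -10/3.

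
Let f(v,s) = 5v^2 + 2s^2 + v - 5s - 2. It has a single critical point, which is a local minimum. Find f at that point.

-207/40

∂f/∂v = 10v + 1 = 0 and ∂f/∂s = 4s - 5 = 0, so (v, s) = (-1/10, 5/4).
The Hessian has f_{vv} = 10, f_{ss} = 4, f_{vs} = 0, giving D = 40 > 0 with f_{vv} > 0, so the point is a local minimum.
f(-1/10, 5/4) = -207/40.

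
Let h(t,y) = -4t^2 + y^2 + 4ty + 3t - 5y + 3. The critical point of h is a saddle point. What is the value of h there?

∂h/∂t = -8t + 4y + 3 = 0 and ∂h/∂y = 4t + 2y - 5 = 0, so (t, y) = (13/16, 7/8).
The Hessian has h_{tt} = -8, h_{yy} = 2, h_{ty} = 4, giving D = -32 < 0, so the point is a saddle point.
h(13/16, 7/8) = 65/32.

65/32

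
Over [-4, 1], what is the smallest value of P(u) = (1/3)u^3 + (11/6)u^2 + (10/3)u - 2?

Differentiating, P'(u) = u^2 + (11/3)u + 10/3; which vanishes at u = -2 and u = -5/3.
Candidates: P(-4) = -22/3; P(-2) = -4; P(-5/3) = -649/162; P(1) = 7/2.
Hence the absolute minimum is -22/3 at u = -4.

-22/3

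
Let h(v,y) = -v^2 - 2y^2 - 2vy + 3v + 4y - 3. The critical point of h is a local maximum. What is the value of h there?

∂h/∂v = -2v - 2y + 3 = 0 and ∂h/∂y = -2v - 4y + 4 = 0, so (v, y) = (1, 1/2).
The Hessian has h_{vv} = -2, h_{yy} = -4, h_{vy} = -2, giving D = 4 > 0 with h_{vv} < 0, so the point is a local maximum.
h(1, 1/2) = -1/2.

-1/2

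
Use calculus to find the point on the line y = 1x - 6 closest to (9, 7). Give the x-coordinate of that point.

Minimize D(x)^2 = (x - 9)^2 + (x - 13)^2.
d/dx[D^2] = 2(x - 9) + 2·1·(x - 13) = 0 ⇒ x = 11.
Then y = 5 and the distance is √(8) ≈ 2.8284.

11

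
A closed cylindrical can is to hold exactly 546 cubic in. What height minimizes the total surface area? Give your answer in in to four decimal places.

8.8587

With radius r and height h, πr²h = 546 so h = 546/(πr²), and S(r) = 2πr² + 2πrh = 2πr² + 2·546/r.
S'(r) = 4πr − 2·546/r² = 0 ⇒ r³ = 546/(2π), so r ≈ 4.4293 and h = 2r ≈ 8.8587.
S''(r) = 4π + 4·546/r³ > 0, so this is the minimum; S ≈ 369.8080.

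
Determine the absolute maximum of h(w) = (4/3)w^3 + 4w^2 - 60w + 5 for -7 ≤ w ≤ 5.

Differentiating, h'(w) = 4w^2 + 8w - 60; which vanishes at w = -5 and w = 3.
Evaluating at the critical points and endpoints: h(-7) = 491/3,  h(-5) = 715/3,  h(3) = -103,  h(5) = -85/3.
The maximum over the interval is 715/3, attained at w = -5.

715/3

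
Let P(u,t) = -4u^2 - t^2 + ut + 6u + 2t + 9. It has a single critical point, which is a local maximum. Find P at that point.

199/15

∂P/∂u = -8u + t + 6 = 0 and ∂P/∂t = u - 2t + 2 = 0, so (u, t) = (14/15, 22/15).
The Hessian has P_{uu} = -8, P_{tt} = -2, P_{ut} = 1, giving D = 15 > 0 with P_{uu} < 0, so the point is a local maximum.
P(14/15, 22/15) = 199/15.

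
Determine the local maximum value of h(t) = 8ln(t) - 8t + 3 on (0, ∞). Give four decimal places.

-5.0000

h'(t) = 8/t − 8 = 0 gives t = 1.
h''(t) = -8/t², which is negative for t > 0, so this is a local maximum.
h(1) = 8·ln(1) - 8 + 3 ≈ -5.0000.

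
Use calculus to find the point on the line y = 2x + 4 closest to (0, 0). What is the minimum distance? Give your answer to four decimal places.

Minimize D(x)^2 = (x + 0)^2 + (2x + 4)^2.
d/dx[D^2] = 2(x + 0) + 2·2·(2x + 4) = 0 ⇒ x = -8/5.
Then y = 4/5 and the distance is √(16/5) ≈ 1.7889.

1.7889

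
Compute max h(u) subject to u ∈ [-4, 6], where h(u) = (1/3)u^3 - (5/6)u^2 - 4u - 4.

14

Differentiating, h'(u) = u^2 - (5/3)u - 4; which vanishes at u = -4/3 and u = 3.
Candidates: h(-4) = -68/3; h(-4/3) = -76/81; h(3) = -29/2; h(6) = 14.
So the maximum is h(6) = 14.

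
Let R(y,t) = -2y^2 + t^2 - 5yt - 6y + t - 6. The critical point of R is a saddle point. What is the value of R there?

∂R/∂y = -4y - 5t - 6 = 0 and ∂R/∂t = -5y + 2t + 1 = 0, so (y, t) = (-7/33, -34/33).
The Hessian has R_{yy} = -4, R_{tt} = 2, R_{yt} = -5, giving D = -33 < 0, so the point is a saddle point.
R(-7/33, -34/33) = -194/33.

-194/33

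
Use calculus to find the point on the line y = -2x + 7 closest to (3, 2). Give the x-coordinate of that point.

13/5

Minimize D(x)^2 = (x - 3)^2 + (-2x + 5)^2.
d/dx[D^2] = 2(x - 3) + 2·(-2)·(-2x + 5) = 0 ⇒ x = 13/5.
Then y = 9/5 and the distance is √(1/5) ≈ 0.4472.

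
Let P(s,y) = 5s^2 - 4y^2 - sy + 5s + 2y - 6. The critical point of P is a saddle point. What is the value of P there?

∂P/∂s = 10s - y + 5 = 0 and ∂P/∂y = -s - 8y + 2 = 0, so (s, y) = (-38/81, 25/81).
The Hessian has P_{ss} = 10, P_{yy} = -8, P_{sy} = -1, giving D = -81 < 0, so the point is a saddle point.
P(-38/81, 25/81) = -556/81.

-556/81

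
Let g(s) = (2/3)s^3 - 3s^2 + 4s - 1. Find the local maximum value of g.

2/3

Critical points: g'(s) = 2s^2 - 6s + 4 vanishes at s = 1, 2.
Second-derivative test with g''(s) = 4s - 6: g''(1) = -2 < 0 ⇒ local maximum; g''(2) = 2 > 0 ⇒ local minimum.
The local maximum is g(1) = 2/3.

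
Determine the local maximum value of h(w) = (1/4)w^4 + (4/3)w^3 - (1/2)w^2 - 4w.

29/12

h'(w) = w^3 + 4w^2 - w - 4. Setting h'(w) = 0 gives w ∈ {-4, -1, 1}.
Since h''(w) = 3w^2 + 8w - 1, we get h''(-4) = 15 > 0 ⇒ local minimum; h''(-1) = -6 < 0 ⇒ local maximum; h''(1) = 10 > 0 ⇒ local minimum.
So the local maximum value is h(-1) = 29/12.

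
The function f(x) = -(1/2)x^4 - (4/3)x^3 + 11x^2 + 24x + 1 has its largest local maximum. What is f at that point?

191/2

Critical points: f'(x) = -2x^3 - 4x^2 + 22x + 24 vanishes at x = -4, -1, 3.
Second-derivative test with f''(x) = -6x^2 - 8x + 22: f''(-4) = -42 < 0 ⇒ local maximum; f''(-1) = 24 > 0 ⇒ local minimum; f''(3) = -56 < 0 ⇒ local maximum.
Thus f has its largest local maximum at x = 3, with value 191/2.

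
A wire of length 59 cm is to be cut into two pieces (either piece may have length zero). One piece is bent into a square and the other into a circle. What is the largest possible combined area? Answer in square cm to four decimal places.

Let x be the length used for the square. Square side x/4; circle radius (59−x)/(2π).
A(x) = (x/4)² + π·((59−x)/(2π))² = x²/16 + (59−x)²/(4π) for 0 ≤ x ≤ 59. A'(x) = x/8 − (59−x)/(2π) = 0 gives x = 4·59/(π+4) ≈ 33.0459.
A'' > 0, so the interior critical point is a minimum; the maximum is at an endpoint. A(0) = 277.0092 and A(59) = 217.5625, so the largest area is 277.0092.

277.0092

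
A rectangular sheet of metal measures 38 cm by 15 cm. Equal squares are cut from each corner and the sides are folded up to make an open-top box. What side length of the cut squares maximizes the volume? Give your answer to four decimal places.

With cut size x, the volume is V(x) = x(38 − 2x)(15 − 2x) for 0 < x < 7.5.
V'(x) = 12x^2 − 212x + 570. Setting V'(x) = 0 gives x ≈ 3.3081 (the root in (0, 7.5)).
V''(x) = 24x − 212 is negative there, so this is the maximum; V ≈ 870.4124.

3.3081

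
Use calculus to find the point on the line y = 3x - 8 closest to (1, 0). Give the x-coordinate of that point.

5/2

Minimize D(x)^2 = (x - 1)^2 + (3x - 8)^2.
d/dx[D^2] = 2(x - 1) + 2·3·(3x - 8) = 0 ⇒ x = 5/2.
Then y = -1/2 and the distance is √(5/2) ≈ 1.5811.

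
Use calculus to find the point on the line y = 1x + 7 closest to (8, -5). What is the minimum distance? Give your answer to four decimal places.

14.1421

Minimize D(x)^2 = (x - 8)^2 + (x + 12)^2.
d/dx[D^2] = 2(x - 8) + 2·1·(x + 12) = 0 ⇒ x = -2.
Then y = 5 and the distance is √(200) ≈ 14.1421.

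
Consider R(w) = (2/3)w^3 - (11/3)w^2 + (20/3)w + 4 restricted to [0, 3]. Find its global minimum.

4

The derivative is 2w^2 - (22/3)w + 20/3, which vanishes at w = 5/3 and w = 2.
Compare values at every candidate in [0, 3]: R(0) = 4,  R(5/3) = 649/81,  R(2) = 8,  R(3) = 9.
The minimum over the interval is 4, attained at w = 0.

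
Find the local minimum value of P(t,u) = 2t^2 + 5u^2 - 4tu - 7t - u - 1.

-299/24

∂P/∂t = 4t - 4u - 7 = 0 and ∂P/∂u = -4t + 10u - 1 = 0, so (t, u) = (37/12, 4/3).
The Hessian has P_{tt} = 4, P_{uu} = 10, P_{tu} = -4, giving D = 24 > 0 with P_{tt} > 0, so the point is a local minimum.
P(37/12, 4/3) = -299/24.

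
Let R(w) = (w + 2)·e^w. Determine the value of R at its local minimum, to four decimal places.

R'(w) = 1·e^w + (w + 2)·1·e^w = (w + 3)·e^w. Since e^w > 0, the only critical point is w = -3.
R''(-3) has the same sign as 1 > 0, so this is a local minimum.
R(-3) = (-1)·e^(-3) ≈ -0.0498.

-0.0498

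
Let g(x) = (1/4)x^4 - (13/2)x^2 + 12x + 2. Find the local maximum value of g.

31/4

g'(x) = x^3 - 13x + 12 = 0 at x = -4, 1, 3.
g''(x) = 3x^2 - 13. g''(-4) = 35 > 0 ⇒ local minimum; g''(1) = -10 < 0 ⇒ local maximum; g''(3) = 14 > 0 ⇒ local minimum.
Thus g has its local maximum at x = 1, with value 31/4.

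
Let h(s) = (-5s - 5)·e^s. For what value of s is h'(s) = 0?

-2

h'(s) = (-5)·e^s + (-5s - 5)·1·e^s = (-5s - 10)·e^s. Since e^s > 0, the only critical point is s = -2.
h''(-2) has the same sign as -5 < 0, so this is a local maximum.
h(-2) = (5)·e^(-2) ≈ 0.6767.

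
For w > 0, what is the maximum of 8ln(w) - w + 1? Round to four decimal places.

R'(w) = 8/w − 1 = 0 gives w = 8.
R''(w) = -8/w², which is negative for w > 0, so this is a local maximum.
R(8) = 8·ln(8) - 8 + 1 ≈ 9.6355.

9.6355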